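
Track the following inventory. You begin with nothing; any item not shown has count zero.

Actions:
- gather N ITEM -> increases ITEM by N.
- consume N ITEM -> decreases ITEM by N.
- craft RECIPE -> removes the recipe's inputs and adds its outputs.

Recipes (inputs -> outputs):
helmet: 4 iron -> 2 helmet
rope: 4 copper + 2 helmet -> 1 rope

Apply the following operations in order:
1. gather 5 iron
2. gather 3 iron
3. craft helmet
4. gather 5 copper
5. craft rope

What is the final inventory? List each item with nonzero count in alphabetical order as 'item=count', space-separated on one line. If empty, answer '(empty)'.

Answer: copper=1 iron=4 rope=1

Derivation:
After 1 (gather 5 iron): iron=5
After 2 (gather 3 iron): iron=8
After 3 (craft helmet): helmet=2 iron=4
After 4 (gather 5 copper): copper=5 helmet=2 iron=4
After 5 (craft rope): copper=1 iron=4 rope=1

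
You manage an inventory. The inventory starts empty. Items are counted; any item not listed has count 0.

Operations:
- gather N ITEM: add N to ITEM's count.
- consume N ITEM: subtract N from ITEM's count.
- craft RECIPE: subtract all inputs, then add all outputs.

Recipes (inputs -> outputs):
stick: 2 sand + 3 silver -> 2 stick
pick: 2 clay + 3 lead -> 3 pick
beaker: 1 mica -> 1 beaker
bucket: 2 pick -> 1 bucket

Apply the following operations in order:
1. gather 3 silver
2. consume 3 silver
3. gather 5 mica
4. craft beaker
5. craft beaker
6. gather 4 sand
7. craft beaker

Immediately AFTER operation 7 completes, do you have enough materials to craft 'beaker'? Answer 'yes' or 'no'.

Answer: yes

Derivation:
After 1 (gather 3 silver): silver=3
After 2 (consume 3 silver): (empty)
After 3 (gather 5 mica): mica=5
After 4 (craft beaker): beaker=1 mica=4
After 5 (craft beaker): beaker=2 mica=3
After 6 (gather 4 sand): beaker=2 mica=3 sand=4
After 7 (craft beaker): beaker=3 mica=2 sand=4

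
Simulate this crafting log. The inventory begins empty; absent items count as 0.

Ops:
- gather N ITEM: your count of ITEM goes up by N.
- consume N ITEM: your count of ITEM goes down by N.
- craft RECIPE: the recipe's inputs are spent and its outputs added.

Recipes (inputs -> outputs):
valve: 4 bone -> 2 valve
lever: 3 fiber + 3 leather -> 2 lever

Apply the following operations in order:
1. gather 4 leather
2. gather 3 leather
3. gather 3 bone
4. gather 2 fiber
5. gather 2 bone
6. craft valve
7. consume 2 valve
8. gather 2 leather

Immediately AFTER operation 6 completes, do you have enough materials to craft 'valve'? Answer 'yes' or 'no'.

After 1 (gather 4 leather): leather=4
After 2 (gather 3 leather): leather=7
After 3 (gather 3 bone): bone=3 leather=7
After 4 (gather 2 fiber): bone=3 fiber=2 leather=7
After 5 (gather 2 bone): bone=5 fiber=2 leather=7
After 6 (craft valve): bone=1 fiber=2 leather=7 valve=2

Answer: no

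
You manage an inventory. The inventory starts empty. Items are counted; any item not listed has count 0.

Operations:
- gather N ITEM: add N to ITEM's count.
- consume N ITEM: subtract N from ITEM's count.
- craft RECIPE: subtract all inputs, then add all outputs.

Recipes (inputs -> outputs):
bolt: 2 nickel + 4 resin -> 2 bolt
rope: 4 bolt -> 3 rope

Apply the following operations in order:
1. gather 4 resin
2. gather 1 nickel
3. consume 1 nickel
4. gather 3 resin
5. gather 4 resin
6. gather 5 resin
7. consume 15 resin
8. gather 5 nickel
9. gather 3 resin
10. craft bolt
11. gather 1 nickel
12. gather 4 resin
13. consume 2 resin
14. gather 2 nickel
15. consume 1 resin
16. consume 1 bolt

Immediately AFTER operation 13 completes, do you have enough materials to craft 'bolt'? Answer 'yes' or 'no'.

After 1 (gather 4 resin): resin=4
After 2 (gather 1 nickel): nickel=1 resin=4
After 3 (consume 1 nickel): resin=4
After 4 (gather 3 resin): resin=7
After 5 (gather 4 resin): resin=11
After 6 (gather 5 resin): resin=16
After 7 (consume 15 resin): resin=1
After 8 (gather 5 nickel): nickel=5 resin=1
After 9 (gather 3 resin): nickel=5 resin=4
After 10 (craft bolt): bolt=2 nickel=3
After 11 (gather 1 nickel): bolt=2 nickel=4
After 12 (gather 4 resin): bolt=2 nickel=4 resin=4
After 13 (consume 2 resin): bolt=2 nickel=4 resin=2

Answer: no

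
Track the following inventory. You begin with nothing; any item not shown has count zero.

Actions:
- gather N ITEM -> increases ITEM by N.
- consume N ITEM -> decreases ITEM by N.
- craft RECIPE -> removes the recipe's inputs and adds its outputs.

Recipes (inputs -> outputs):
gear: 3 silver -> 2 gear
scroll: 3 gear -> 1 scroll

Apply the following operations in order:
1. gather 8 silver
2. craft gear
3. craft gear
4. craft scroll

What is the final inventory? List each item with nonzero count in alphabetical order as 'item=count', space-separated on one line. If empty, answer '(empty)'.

After 1 (gather 8 silver): silver=8
After 2 (craft gear): gear=2 silver=5
After 3 (craft gear): gear=4 silver=2
After 4 (craft scroll): gear=1 scroll=1 silver=2

Answer: gear=1 scroll=1 silver=2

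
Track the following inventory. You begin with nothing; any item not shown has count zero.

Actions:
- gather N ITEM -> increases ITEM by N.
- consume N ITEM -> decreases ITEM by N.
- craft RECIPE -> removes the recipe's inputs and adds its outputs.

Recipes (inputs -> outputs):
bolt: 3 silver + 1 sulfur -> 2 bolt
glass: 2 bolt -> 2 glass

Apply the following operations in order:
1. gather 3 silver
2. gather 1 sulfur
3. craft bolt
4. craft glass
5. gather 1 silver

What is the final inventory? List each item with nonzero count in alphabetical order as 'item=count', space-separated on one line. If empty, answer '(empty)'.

After 1 (gather 3 silver): silver=3
After 2 (gather 1 sulfur): silver=3 sulfur=1
After 3 (craft bolt): bolt=2
After 4 (craft glass): glass=2
After 5 (gather 1 silver): glass=2 silver=1

Answer: glass=2 silver=1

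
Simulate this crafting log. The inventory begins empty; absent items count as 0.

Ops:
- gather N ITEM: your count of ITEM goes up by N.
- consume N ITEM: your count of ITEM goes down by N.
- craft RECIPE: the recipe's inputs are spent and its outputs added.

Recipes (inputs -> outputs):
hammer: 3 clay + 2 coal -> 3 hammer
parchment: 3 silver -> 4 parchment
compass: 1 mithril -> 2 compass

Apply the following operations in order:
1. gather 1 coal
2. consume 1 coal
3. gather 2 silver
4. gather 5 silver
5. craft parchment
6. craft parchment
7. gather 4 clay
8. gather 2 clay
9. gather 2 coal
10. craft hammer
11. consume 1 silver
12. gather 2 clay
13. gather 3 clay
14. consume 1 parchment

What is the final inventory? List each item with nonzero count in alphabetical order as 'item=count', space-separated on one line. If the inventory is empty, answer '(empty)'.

After 1 (gather 1 coal): coal=1
After 2 (consume 1 coal): (empty)
After 3 (gather 2 silver): silver=2
After 4 (gather 5 silver): silver=7
After 5 (craft parchment): parchment=4 silver=4
After 6 (craft parchment): parchment=8 silver=1
After 7 (gather 4 clay): clay=4 parchment=8 silver=1
After 8 (gather 2 clay): clay=6 parchment=8 silver=1
After 9 (gather 2 coal): clay=6 coal=2 parchment=8 silver=1
After 10 (craft hammer): clay=3 hammer=3 parchment=8 silver=1
After 11 (consume 1 silver): clay=3 hammer=3 parchment=8
After 12 (gather 2 clay): clay=5 hammer=3 parchment=8
After 13 (gather 3 clay): clay=8 hammer=3 parchment=8
After 14 (consume 1 parchment): clay=8 hammer=3 parchment=7

Answer: clay=8 hammer=3 parchment=7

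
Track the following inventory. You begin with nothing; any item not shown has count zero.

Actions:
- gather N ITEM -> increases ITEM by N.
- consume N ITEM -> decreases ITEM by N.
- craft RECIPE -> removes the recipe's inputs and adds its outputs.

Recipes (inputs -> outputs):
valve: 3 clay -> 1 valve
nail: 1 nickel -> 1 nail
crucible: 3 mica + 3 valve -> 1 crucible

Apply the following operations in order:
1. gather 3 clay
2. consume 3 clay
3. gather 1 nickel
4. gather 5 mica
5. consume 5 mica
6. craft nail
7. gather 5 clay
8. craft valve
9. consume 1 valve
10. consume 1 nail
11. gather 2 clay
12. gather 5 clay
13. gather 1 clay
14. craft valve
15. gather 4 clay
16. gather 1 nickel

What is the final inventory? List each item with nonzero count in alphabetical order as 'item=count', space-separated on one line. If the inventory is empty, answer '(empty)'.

After 1 (gather 3 clay): clay=3
After 2 (consume 3 clay): (empty)
After 3 (gather 1 nickel): nickel=1
After 4 (gather 5 mica): mica=5 nickel=1
After 5 (consume 5 mica): nickel=1
After 6 (craft nail): nail=1
After 7 (gather 5 clay): clay=5 nail=1
After 8 (craft valve): clay=2 nail=1 valve=1
After 9 (consume 1 valve): clay=2 nail=1
After 10 (consume 1 nail): clay=2
After 11 (gather 2 clay): clay=4
After 12 (gather 5 clay): clay=9
After 13 (gather 1 clay): clay=10
After 14 (craft valve): clay=7 valve=1
After 15 (gather 4 clay): clay=11 valve=1
After 16 (gather 1 nickel): clay=11 nickel=1 valve=1

Answer: clay=11 nickel=1 valve=1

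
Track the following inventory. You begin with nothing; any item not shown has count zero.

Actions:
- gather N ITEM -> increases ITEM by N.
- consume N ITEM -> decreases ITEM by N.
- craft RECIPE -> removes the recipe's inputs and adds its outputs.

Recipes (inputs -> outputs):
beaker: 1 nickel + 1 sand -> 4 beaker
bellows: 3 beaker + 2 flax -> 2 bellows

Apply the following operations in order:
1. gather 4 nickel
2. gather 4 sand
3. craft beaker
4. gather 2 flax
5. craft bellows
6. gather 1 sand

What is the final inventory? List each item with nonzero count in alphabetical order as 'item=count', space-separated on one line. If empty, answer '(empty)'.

Answer: beaker=1 bellows=2 nickel=3 sand=4

Derivation:
After 1 (gather 4 nickel): nickel=4
After 2 (gather 4 sand): nickel=4 sand=4
After 3 (craft beaker): beaker=4 nickel=3 sand=3
After 4 (gather 2 flax): beaker=4 flax=2 nickel=3 sand=3
After 5 (craft bellows): beaker=1 bellows=2 nickel=3 sand=3
After 6 (gather 1 sand): beaker=1 bellows=2 nickel=3 sand=4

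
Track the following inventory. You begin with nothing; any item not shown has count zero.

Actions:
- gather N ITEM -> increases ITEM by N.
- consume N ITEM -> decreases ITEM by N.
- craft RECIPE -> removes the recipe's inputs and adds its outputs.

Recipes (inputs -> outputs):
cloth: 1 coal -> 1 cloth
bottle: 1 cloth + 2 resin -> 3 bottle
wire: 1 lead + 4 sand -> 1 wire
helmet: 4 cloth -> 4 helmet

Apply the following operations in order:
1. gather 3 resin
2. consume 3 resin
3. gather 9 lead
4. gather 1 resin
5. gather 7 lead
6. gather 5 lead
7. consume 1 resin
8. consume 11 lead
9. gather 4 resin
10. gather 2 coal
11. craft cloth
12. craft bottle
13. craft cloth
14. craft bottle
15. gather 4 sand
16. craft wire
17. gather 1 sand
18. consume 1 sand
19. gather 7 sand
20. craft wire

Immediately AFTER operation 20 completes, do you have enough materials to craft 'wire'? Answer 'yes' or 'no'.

After 1 (gather 3 resin): resin=3
After 2 (consume 3 resin): (empty)
After 3 (gather 9 lead): lead=9
After 4 (gather 1 resin): lead=9 resin=1
After 5 (gather 7 lead): lead=16 resin=1
After 6 (gather 5 lead): lead=21 resin=1
After 7 (consume 1 resin): lead=21
After 8 (consume 11 lead): lead=10
After 9 (gather 4 resin): lead=10 resin=4
After 10 (gather 2 coal): coal=2 lead=10 resin=4
After 11 (craft cloth): cloth=1 coal=1 lead=10 resin=4
After 12 (craft bottle): bottle=3 coal=1 lead=10 resin=2
After 13 (craft cloth): bottle=3 cloth=1 lead=10 resin=2
After 14 (craft bottle): bottle=6 lead=10
After 15 (gather 4 sand): bottle=6 lead=10 sand=4
After 16 (craft wire): bottle=6 lead=9 wire=1
After 17 (gather 1 sand): bottle=6 lead=9 sand=1 wire=1
After 18 (consume 1 sand): bottle=6 lead=9 wire=1
After 19 (gather 7 sand): bottle=6 lead=9 sand=7 wire=1
After 20 (craft wire): bottle=6 lead=8 sand=3 wire=2

Answer: no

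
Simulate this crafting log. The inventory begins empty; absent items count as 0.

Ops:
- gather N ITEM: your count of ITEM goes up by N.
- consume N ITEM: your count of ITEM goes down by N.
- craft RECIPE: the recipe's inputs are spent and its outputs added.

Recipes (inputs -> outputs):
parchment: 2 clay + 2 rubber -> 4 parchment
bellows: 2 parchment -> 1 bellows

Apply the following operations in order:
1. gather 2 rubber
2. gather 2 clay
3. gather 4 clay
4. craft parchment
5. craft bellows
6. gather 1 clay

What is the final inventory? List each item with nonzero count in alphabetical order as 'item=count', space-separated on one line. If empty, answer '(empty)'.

After 1 (gather 2 rubber): rubber=2
After 2 (gather 2 clay): clay=2 rubber=2
After 3 (gather 4 clay): clay=6 rubber=2
After 4 (craft parchment): clay=4 parchment=4
After 5 (craft bellows): bellows=1 clay=4 parchment=2
After 6 (gather 1 clay): bellows=1 clay=5 parchment=2

Answer: bellows=1 clay=5 parchment=2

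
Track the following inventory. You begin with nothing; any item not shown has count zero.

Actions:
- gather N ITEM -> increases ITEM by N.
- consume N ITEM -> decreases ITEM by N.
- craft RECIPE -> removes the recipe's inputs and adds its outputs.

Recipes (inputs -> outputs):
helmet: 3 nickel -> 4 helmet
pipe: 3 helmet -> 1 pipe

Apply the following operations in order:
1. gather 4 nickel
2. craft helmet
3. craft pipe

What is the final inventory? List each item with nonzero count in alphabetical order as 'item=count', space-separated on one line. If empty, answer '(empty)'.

After 1 (gather 4 nickel): nickel=4
After 2 (craft helmet): helmet=4 nickel=1
After 3 (craft pipe): helmet=1 nickel=1 pipe=1

Answer: helmet=1 nickel=1 pipe=1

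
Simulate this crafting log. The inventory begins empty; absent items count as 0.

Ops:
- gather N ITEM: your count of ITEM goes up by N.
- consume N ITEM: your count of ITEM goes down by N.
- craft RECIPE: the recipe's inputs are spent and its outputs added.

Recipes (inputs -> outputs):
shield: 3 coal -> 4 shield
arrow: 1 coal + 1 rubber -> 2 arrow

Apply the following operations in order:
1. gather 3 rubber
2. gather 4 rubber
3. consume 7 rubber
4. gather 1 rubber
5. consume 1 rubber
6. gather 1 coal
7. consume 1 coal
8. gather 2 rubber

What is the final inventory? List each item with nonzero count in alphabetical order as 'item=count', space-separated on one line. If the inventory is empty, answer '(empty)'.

Answer: rubber=2

Derivation:
After 1 (gather 3 rubber): rubber=3
After 2 (gather 4 rubber): rubber=7
After 3 (consume 7 rubber): (empty)
After 4 (gather 1 rubber): rubber=1
After 5 (consume 1 rubber): (empty)
After 6 (gather 1 coal): coal=1
After 7 (consume 1 coal): (empty)
After 8 (gather 2 rubber): rubber=2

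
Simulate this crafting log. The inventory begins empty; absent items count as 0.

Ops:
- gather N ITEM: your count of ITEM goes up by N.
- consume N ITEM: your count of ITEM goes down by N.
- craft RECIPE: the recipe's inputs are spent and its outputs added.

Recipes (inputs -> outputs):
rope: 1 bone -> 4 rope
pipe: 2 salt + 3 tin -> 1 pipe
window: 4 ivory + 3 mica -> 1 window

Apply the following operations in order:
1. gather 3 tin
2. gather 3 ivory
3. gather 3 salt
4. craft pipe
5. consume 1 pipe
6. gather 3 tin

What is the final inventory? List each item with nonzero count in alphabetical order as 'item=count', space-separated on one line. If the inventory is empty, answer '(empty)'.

Answer: ivory=3 salt=1 tin=3

Derivation:
After 1 (gather 3 tin): tin=3
After 2 (gather 3 ivory): ivory=3 tin=3
After 3 (gather 3 salt): ivory=3 salt=3 tin=3
After 4 (craft pipe): ivory=3 pipe=1 salt=1
After 5 (consume 1 pipe): ivory=3 salt=1
After 6 (gather 3 tin): ivory=3 salt=1 tin=3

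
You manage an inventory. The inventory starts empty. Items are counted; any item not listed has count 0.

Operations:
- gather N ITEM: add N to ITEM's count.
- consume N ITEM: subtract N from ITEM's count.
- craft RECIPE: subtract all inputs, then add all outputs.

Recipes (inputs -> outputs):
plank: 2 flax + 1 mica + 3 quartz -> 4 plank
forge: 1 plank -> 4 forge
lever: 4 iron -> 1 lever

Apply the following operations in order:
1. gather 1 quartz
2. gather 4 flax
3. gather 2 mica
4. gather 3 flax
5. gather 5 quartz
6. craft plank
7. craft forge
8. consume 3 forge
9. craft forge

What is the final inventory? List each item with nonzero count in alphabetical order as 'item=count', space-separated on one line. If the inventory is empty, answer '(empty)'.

Answer: flax=5 forge=5 mica=1 plank=2 quartz=3

Derivation:
After 1 (gather 1 quartz): quartz=1
After 2 (gather 4 flax): flax=4 quartz=1
After 3 (gather 2 mica): flax=4 mica=2 quartz=1
After 4 (gather 3 flax): flax=7 mica=2 quartz=1
After 5 (gather 5 quartz): flax=7 mica=2 quartz=6
After 6 (craft plank): flax=5 mica=1 plank=4 quartz=3
After 7 (craft forge): flax=5 forge=4 mica=1 plank=3 quartz=3
After 8 (consume 3 forge): flax=5 forge=1 mica=1 plank=3 quartz=3
After 9 (craft forge): flax=5 forge=5 mica=1 plank=2 quartz=3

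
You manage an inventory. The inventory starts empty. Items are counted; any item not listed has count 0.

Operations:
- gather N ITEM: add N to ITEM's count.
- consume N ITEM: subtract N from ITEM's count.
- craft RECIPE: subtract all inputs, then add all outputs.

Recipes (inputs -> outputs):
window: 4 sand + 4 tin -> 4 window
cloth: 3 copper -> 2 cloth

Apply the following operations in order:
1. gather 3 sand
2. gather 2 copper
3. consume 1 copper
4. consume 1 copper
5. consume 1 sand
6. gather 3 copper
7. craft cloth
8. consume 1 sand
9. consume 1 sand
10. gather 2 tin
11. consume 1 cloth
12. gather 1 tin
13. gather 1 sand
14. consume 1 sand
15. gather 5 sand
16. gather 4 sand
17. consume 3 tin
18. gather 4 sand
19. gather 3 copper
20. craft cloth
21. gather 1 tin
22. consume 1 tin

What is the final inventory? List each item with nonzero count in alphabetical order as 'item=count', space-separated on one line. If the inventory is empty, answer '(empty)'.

After 1 (gather 3 sand): sand=3
After 2 (gather 2 copper): copper=2 sand=3
After 3 (consume 1 copper): copper=1 sand=3
After 4 (consume 1 copper): sand=3
After 5 (consume 1 sand): sand=2
After 6 (gather 3 copper): copper=3 sand=2
After 7 (craft cloth): cloth=2 sand=2
After 8 (consume 1 sand): cloth=2 sand=1
After 9 (consume 1 sand): cloth=2
After 10 (gather 2 tin): cloth=2 tin=2
After 11 (consume 1 cloth): cloth=1 tin=2
After 12 (gather 1 tin): cloth=1 tin=3
After 13 (gather 1 sand): cloth=1 sand=1 tin=3
After 14 (consume 1 sand): cloth=1 tin=3
After 15 (gather 5 sand): cloth=1 sand=5 tin=3
After 16 (gather 4 sand): cloth=1 sand=9 tin=3
After 17 (consume 3 tin): cloth=1 sand=9
After 18 (gather 4 sand): cloth=1 sand=13
After 19 (gather 3 copper): cloth=1 copper=3 sand=13
After 20 (craft cloth): cloth=3 sand=13
After 21 (gather 1 tin): cloth=3 sand=13 tin=1
After 22 (consume 1 tin): cloth=3 sand=13

Answer: cloth=3 sand=13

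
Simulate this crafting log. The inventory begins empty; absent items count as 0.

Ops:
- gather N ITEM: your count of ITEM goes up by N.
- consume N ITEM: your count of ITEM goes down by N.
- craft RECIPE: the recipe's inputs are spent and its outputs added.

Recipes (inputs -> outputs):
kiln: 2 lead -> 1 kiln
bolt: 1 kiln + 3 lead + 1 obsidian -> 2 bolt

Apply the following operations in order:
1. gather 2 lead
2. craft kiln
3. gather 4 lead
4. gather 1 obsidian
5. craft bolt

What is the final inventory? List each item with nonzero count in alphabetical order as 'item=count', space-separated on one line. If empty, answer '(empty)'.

After 1 (gather 2 lead): lead=2
After 2 (craft kiln): kiln=1
After 3 (gather 4 lead): kiln=1 lead=4
After 4 (gather 1 obsidian): kiln=1 lead=4 obsidian=1
After 5 (craft bolt): bolt=2 lead=1

Answer: bolt=2 lead=1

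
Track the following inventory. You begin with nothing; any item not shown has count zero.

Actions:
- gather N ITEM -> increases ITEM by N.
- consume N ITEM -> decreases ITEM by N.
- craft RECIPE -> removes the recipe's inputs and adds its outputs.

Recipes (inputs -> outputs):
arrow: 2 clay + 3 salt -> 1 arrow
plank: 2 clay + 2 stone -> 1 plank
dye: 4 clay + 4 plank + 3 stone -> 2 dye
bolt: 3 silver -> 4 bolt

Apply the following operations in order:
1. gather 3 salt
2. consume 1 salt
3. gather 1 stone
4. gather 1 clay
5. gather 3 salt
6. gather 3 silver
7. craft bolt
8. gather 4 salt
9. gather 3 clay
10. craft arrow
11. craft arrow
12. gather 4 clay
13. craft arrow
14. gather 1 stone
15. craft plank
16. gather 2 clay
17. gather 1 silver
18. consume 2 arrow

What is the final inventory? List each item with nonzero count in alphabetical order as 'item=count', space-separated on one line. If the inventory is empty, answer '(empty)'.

Answer: arrow=1 bolt=4 clay=2 plank=1 silver=1

Derivation:
After 1 (gather 3 salt): salt=3
After 2 (consume 1 salt): salt=2
After 3 (gather 1 stone): salt=2 stone=1
After 4 (gather 1 clay): clay=1 salt=2 stone=1
After 5 (gather 3 salt): clay=1 salt=5 stone=1
After 6 (gather 3 silver): clay=1 salt=5 silver=3 stone=1
After 7 (craft bolt): bolt=4 clay=1 salt=5 stone=1
After 8 (gather 4 salt): bolt=4 clay=1 salt=9 stone=1
After 9 (gather 3 clay): bolt=4 clay=4 salt=9 stone=1
After 10 (craft arrow): arrow=1 bolt=4 clay=2 salt=6 stone=1
After 11 (craft arrow): arrow=2 bolt=4 salt=3 stone=1
After 12 (gather 4 clay): arrow=2 bolt=4 clay=4 salt=3 stone=1
After 13 (craft arrow): arrow=3 bolt=4 clay=2 stone=1
After 14 (gather 1 stone): arrow=3 bolt=4 clay=2 stone=2
After 15 (craft plank): arrow=3 bolt=4 plank=1
After 16 (gather 2 clay): arrow=3 bolt=4 clay=2 plank=1
After 17 (gather 1 silver): arrow=3 bolt=4 clay=2 plank=1 silver=1
After 18 (consume 2 arrow): arrow=1 bolt=4 clay=2 plank=1 silver=1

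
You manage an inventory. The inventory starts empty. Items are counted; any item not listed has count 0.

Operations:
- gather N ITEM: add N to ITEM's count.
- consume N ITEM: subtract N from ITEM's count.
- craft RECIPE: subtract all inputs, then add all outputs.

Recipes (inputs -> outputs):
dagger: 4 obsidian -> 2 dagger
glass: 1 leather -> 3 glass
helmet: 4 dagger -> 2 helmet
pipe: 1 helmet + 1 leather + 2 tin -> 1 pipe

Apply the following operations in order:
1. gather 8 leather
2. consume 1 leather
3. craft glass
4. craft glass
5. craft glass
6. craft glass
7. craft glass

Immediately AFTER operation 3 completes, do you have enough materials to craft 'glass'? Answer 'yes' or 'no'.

Answer: yes

Derivation:
After 1 (gather 8 leather): leather=8
After 2 (consume 1 leather): leather=7
After 3 (craft glass): glass=3 leather=6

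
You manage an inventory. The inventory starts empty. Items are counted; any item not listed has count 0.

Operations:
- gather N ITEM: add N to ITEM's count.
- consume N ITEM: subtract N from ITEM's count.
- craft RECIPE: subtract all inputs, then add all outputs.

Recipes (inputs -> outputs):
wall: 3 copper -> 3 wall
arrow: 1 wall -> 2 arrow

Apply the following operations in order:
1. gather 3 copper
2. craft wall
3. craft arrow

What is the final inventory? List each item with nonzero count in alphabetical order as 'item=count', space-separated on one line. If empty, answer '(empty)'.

After 1 (gather 3 copper): copper=3
After 2 (craft wall): wall=3
After 3 (craft arrow): arrow=2 wall=2

Answer: arrow=2 wall=2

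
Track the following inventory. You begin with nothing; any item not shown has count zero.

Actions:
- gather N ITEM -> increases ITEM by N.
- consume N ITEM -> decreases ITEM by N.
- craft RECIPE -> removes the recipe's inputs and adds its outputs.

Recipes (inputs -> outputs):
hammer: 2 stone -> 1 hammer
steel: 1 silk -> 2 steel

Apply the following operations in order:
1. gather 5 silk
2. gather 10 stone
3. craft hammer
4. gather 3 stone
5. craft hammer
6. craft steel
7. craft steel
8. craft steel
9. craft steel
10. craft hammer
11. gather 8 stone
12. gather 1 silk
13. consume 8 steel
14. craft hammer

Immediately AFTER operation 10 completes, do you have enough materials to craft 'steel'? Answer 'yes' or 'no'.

After 1 (gather 5 silk): silk=5
After 2 (gather 10 stone): silk=5 stone=10
After 3 (craft hammer): hammer=1 silk=5 stone=8
After 4 (gather 3 stone): hammer=1 silk=5 stone=11
After 5 (craft hammer): hammer=2 silk=5 stone=9
After 6 (craft steel): hammer=2 silk=4 steel=2 stone=9
After 7 (craft steel): hammer=2 silk=3 steel=4 stone=9
After 8 (craft steel): hammer=2 silk=2 steel=6 stone=9
After 9 (craft steel): hammer=2 silk=1 steel=8 stone=9
After 10 (craft hammer): hammer=3 silk=1 steel=8 stone=7

Answer: yes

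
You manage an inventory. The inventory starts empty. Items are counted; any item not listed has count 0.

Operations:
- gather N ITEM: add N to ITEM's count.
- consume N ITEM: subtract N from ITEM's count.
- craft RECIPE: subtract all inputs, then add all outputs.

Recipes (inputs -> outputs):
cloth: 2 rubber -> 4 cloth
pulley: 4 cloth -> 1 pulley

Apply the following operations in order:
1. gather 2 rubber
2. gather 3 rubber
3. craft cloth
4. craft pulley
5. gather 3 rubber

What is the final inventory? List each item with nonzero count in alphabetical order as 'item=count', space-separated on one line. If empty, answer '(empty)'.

Answer: pulley=1 rubber=6

Derivation:
After 1 (gather 2 rubber): rubber=2
After 2 (gather 3 rubber): rubber=5
After 3 (craft cloth): cloth=4 rubber=3
After 4 (craft pulley): pulley=1 rubber=3
After 5 (gather 3 rubber): pulley=1 rubber=6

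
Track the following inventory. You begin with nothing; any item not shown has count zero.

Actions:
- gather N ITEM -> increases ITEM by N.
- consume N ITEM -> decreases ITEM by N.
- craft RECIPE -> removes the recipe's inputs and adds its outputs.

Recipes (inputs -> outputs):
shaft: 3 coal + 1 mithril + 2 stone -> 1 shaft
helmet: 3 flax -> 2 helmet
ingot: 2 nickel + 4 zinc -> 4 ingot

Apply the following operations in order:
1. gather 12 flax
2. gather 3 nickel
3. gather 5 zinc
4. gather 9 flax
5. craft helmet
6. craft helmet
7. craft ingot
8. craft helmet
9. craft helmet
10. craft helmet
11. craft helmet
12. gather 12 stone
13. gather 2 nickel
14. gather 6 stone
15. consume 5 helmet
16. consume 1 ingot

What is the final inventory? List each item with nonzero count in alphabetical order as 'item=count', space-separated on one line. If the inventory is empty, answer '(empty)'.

Answer: flax=3 helmet=7 ingot=3 nickel=3 stone=18 zinc=1

Derivation:
After 1 (gather 12 flax): flax=12
After 2 (gather 3 nickel): flax=12 nickel=3
After 3 (gather 5 zinc): flax=12 nickel=3 zinc=5
After 4 (gather 9 flax): flax=21 nickel=3 zinc=5
After 5 (craft helmet): flax=18 helmet=2 nickel=3 zinc=5
After 6 (craft helmet): flax=15 helmet=4 nickel=3 zinc=5
After 7 (craft ingot): flax=15 helmet=4 ingot=4 nickel=1 zinc=1
After 8 (craft helmet): flax=12 helmet=6 ingot=4 nickel=1 zinc=1
After 9 (craft helmet): flax=9 helmet=8 ingot=4 nickel=1 zinc=1
After 10 (craft helmet): flax=6 helmet=10 ingot=4 nickel=1 zinc=1
After 11 (craft helmet): flax=3 helmet=12 ingot=4 nickel=1 zinc=1
After 12 (gather 12 stone): flax=3 helmet=12 ingot=4 nickel=1 stone=12 zinc=1
After 13 (gather 2 nickel): flax=3 helmet=12 ingot=4 nickel=3 stone=12 zinc=1
After 14 (gather 6 stone): flax=3 helmet=12 ingot=4 nickel=3 stone=18 zinc=1
After 15 (consume 5 helmet): flax=3 helmet=7 ingot=4 nickel=3 stone=18 zinc=1
After 16 (consume 1 ingot): flax=3 helmet=7 ingot=3 nickel=3 stone=18 zinc=1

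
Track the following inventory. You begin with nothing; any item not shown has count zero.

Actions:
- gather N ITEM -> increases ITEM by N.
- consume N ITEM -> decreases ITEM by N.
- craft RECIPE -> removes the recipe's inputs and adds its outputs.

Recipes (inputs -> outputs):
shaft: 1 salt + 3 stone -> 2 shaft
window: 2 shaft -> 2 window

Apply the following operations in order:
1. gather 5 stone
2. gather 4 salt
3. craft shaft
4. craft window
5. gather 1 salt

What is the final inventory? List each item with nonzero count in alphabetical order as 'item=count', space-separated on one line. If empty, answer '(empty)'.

Answer: salt=4 stone=2 window=2

Derivation:
After 1 (gather 5 stone): stone=5
After 2 (gather 4 salt): salt=4 stone=5
After 3 (craft shaft): salt=3 shaft=2 stone=2
After 4 (craft window): salt=3 stone=2 window=2
After 5 (gather 1 salt): salt=4 stone=2 window=2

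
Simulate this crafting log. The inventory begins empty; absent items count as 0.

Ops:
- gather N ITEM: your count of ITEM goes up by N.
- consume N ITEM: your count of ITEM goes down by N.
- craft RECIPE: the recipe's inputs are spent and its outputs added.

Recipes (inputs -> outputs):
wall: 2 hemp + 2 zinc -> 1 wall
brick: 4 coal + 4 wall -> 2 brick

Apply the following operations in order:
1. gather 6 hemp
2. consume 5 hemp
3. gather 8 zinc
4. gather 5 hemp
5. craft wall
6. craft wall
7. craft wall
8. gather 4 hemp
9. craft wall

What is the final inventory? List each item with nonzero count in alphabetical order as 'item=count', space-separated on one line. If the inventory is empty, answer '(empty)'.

Answer: hemp=2 wall=4

Derivation:
After 1 (gather 6 hemp): hemp=6
After 2 (consume 5 hemp): hemp=1
After 3 (gather 8 zinc): hemp=1 zinc=8
After 4 (gather 5 hemp): hemp=6 zinc=8
After 5 (craft wall): hemp=4 wall=1 zinc=6
After 6 (craft wall): hemp=2 wall=2 zinc=4
After 7 (craft wall): wall=3 zinc=2
After 8 (gather 4 hemp): hemp=4 wall=3 zinc=2
After 9 (craft wall): hemp=2 wall=4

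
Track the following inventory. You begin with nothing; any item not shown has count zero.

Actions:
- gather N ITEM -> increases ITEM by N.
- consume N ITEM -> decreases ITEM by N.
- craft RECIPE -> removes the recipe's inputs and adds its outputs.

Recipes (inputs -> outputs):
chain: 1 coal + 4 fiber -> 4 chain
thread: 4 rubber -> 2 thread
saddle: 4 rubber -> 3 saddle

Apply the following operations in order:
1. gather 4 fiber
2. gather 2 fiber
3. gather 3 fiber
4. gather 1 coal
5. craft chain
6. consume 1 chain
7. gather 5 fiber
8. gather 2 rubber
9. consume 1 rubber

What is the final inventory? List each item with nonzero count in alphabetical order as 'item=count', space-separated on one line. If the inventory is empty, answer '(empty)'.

After 1 (gather 4 fiber): fiber=4
After 2 (gather 2 fiber): fiber=6
After 3 (gather 3 fiber): fiber=9
After 4 (gather 1 coal): coal=1 fiber=9
After 5 (craft chain): chain=4 fiber=5
After 6 (consume 1 chain): chain=3 fiber=5
After 7 (gather 5 fiber): chain=3 fiber=10
After 8 (gather 2 rubber): chain=3 fiber=10 rubber=2
After 9 (consume 1 rubber): chain=3 fiber=10 rubber=1

Answer: chain=3 fiber=10 rubber=1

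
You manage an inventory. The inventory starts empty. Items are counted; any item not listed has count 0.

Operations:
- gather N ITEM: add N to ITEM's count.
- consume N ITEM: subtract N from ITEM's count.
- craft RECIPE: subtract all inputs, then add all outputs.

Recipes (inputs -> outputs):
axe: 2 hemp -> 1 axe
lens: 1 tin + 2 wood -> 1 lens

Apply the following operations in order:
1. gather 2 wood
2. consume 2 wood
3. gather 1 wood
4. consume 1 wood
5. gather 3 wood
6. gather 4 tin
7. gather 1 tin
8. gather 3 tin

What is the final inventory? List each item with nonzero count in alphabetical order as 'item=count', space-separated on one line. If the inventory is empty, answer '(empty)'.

Answer: tin=8 wood=3

Derivation:
After 1 (gather 2 wood): wood=2
After 2 (consume 2 wood): (empty)
After 3 (gather 1 wood): wood=1
After 4 (consume 1 wood): (empty)
After 5 (gather 3 wood): wood=3
After 6 (gather 4 tin): tin=4 wood=3
After 7 (gather 1 tin): tin=5 wood=3
After 8 (gather 3 tin): tin=8 wood=3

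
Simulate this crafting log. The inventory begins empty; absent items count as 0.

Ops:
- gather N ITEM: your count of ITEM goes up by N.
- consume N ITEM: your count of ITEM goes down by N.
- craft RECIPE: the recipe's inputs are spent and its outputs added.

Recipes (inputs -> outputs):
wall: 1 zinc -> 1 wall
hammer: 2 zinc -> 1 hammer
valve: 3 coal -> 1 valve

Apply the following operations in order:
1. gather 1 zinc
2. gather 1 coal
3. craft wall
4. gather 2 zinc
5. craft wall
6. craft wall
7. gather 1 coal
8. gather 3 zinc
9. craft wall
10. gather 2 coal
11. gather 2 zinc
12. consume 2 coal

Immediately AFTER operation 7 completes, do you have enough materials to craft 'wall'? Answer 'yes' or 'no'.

After 1 (gather 1 zinc): zinc=1
After 2 (gather 1 coal): coal=1 zinc=1
After 3 (craft wall): coal=1 wall=1
After 4 (gather 2 zinc): coal=1 wall=1 zinc=2
After 5 (craft wall): coal=1 wall=2 zinc=1
After 6 (craft wall): coal=1 wall=3
After 7 (gather 1 coal): coal=2 wall=3

Answer: no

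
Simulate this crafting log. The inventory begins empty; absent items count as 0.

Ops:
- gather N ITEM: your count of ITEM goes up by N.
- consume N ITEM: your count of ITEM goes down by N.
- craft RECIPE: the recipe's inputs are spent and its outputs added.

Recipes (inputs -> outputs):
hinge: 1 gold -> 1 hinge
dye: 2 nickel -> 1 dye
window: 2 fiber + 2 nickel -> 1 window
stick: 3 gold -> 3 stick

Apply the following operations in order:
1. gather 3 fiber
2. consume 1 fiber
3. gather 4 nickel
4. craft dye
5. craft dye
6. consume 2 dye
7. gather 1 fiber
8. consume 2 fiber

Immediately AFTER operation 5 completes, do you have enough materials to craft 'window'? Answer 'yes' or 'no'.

After 1 (gather 3 fiber): fiber=3
After 2 (consume 1 fiber): fiber=2
After 3 (gather 4 nickel): fiber=2 nickel=4
After 4 (craft dye): dye=1 fiber=2 nickel=2
After 5 (craft dye): dye=2 fiber=2

Answer: no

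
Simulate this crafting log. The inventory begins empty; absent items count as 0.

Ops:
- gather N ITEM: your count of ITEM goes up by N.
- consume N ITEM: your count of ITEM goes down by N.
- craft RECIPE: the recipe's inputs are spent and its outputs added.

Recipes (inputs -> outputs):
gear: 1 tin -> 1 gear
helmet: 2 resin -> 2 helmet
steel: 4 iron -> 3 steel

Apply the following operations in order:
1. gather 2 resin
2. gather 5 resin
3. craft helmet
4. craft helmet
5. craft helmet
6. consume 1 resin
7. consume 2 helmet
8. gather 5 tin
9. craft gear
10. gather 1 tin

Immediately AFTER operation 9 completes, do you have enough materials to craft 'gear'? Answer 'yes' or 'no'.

Answer: yes

Derivation:
After 1 (gather 2 resin): resin=2
After 2 (gather 5 resin): resin=7
After 3 (craft helmet): helmet=2 resin=5
After 4 (craft helmet): helmet=4 resin=3
After 5 (craft helmet): helmet=6 resin=1
After 6 (consume 1 resin): helmet=6
After 7 (consume 2 helmet): helmet=4
After 8 (gather 5 tin): helmet=4 tin=5
After 9 (craft gear): gear=1 helmet=4 tin=4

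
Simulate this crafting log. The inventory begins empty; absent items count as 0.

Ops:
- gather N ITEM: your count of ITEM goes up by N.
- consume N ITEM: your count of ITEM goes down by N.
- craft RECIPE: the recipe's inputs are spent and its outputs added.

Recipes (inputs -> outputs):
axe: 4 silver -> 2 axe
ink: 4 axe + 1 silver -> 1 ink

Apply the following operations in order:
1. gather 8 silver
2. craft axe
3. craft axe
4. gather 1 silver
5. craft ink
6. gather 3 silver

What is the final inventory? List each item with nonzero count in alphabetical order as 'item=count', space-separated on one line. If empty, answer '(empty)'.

After 1 (gather 8 silver): silver=8
After 2 (craft axe): axe=2 silver=4
After 3 (craft axe): axe=4
After 4 (gather 1 silver): axe=4 silver=1
After 5 (craft ink): ink=1
After 6 (gather 3 silver): ink=1 silver=3

Answer: ink=1 silver=3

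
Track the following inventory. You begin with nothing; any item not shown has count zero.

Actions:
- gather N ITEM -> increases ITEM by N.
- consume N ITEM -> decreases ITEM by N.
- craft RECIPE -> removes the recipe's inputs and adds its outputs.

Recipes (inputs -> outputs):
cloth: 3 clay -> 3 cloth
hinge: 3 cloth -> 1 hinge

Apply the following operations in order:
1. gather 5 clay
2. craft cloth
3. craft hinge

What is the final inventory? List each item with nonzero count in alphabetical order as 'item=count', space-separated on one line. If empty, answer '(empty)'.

Answer: clay=2 hinge=1

Derivation:
After 1 (gather 5 clay): clay=5
After 2 (craft cloth): clay=2 cloth=3
After 3 (craft hinge): clay=2 hinge=1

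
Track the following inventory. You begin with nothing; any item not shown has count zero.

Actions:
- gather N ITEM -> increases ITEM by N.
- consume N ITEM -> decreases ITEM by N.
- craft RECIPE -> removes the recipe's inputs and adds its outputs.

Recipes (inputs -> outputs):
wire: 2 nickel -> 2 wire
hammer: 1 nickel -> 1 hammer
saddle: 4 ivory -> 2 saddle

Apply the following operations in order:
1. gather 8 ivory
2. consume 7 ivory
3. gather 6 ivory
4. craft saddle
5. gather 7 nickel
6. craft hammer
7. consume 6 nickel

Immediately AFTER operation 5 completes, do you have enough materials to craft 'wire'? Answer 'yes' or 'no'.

After 1 (gather 8 ivory): ivory=8
After 2 (consume 7 ivory): ivory=1
After 3 (gather 6 ivory): ivory=7
After 4 (craft saddle): ivory=3 saddle=2
After 5 (gather 7 nickel): ivory=3 nickel=7 saddle=2

Answer: yes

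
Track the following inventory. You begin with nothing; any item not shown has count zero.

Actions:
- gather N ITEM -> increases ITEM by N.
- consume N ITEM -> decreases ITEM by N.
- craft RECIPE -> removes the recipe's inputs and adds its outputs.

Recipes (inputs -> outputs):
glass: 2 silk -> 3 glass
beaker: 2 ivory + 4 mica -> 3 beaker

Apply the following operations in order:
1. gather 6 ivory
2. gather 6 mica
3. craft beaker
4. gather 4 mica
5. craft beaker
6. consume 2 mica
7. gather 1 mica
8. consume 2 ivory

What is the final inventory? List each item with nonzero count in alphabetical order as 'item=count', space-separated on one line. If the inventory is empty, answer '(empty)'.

Answer: beaker=6 mica=1

Derivation:
After 1 (gather 6 ivory): ivory=6
After 2 (gather 6 mica): ivory=6 mica=6
After 3 (craft beaker): beaker=3 ivory=4 mica=2
After 4 (gather 4 mica): beaker=3 ivory=4 mica=6
After 5 (craft beaker): beaker=6 ivory=2 mica=2
After 6 (consume 2 mica): beaker=6 ivory=2
After 7 (gather 1 mica): beaker=6 ivory=2 mica=1
After 8 (consume 2 ivory): beaker=6 mica=1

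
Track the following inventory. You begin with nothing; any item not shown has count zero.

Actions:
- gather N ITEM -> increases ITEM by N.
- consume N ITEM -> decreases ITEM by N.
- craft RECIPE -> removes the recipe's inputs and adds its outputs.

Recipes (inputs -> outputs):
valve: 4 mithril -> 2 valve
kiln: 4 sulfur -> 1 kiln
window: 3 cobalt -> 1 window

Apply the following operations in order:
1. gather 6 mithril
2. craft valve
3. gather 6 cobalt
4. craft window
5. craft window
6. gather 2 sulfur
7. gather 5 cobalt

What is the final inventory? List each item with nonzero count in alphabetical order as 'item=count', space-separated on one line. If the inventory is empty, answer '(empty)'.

Answer: cobalt=5 mithril=2 sulfur=2 valve=2 window=2

Derivation:
After 1 (gather 6 mithril): mithril=6
After 2 (craft valve): mithril=2 valve=2
After 3 (gather 6 cobalt): cobalt=6 mithril=2 valve=2
After 4 (craft window): cobalt=3 mithril=2 valve=2 window=1
After 5 (craft window): mithril=2 valve=2 window=2
After 6 (gather 2 sulfur): mithril=2 sulfur=2 valve=2 window=2
After 7 (gather 5 cobalt): cobalt=5 mithril=2 sulfur=2 valve=2 window=2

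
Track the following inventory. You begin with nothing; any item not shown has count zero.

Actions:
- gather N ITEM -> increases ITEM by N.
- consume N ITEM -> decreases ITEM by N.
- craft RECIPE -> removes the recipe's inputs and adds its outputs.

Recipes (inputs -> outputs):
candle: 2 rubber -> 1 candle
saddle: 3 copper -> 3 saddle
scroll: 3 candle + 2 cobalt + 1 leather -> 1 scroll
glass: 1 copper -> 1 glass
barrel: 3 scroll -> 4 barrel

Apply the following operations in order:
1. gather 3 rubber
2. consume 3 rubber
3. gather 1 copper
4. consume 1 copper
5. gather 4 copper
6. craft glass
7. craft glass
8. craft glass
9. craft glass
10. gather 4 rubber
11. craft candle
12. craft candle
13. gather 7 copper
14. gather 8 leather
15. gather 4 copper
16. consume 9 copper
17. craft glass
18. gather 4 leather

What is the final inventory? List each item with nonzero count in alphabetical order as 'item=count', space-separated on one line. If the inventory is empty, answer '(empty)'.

After 1 (gather 3 rubber): rubber=3
After 2 (consume 3 rubber): (empty)
After 3 (gather 1 copper): copper=1
After 4 (consume 1 copper): (empty)
After 5 (gather 4 copper): copper=4
After 6 (craft glass): copper=3 glass=1
After 7 (craft glass): copper=2 glass=2
After 8 (craft glass): copper=1 glass=3
After 9 (craft glass): glass=4
After 10 (gather 4 rubber): glass=4 rubber=4
After 11 (craft candle): candle=1 glass=4 rubber=2
After 12 (craft candle): candle=2 glass=4
After 13 (gather 7 copper): candle=2 copper=7 glass=4
After 14 (gather 8 leather): candle=2 copper=7 glass=4 leather=8
After 15 (gather 4 copper): candle=2 copper=11 glass=4 leather=8
After 16 (consume 9 copper): candle=2 copper=2 glass=4 leather=8
After 17 (craft glass): candle=2 copper=1 glass=5 leather=8
After 18 (gather 4 leather): candle=2 copper=1 glass=5 leather=12

Answer: candle=2 copper=1 glass=5 leather=12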